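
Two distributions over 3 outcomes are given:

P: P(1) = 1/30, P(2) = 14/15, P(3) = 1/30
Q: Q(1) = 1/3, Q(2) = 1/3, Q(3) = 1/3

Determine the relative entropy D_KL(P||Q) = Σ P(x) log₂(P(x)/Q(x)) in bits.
1.1649 bits

D_KL(P||Q) = Σ P(x) log₂(P(x)/Q(x))

Computing term by term:
  P(1)·log₂(P(1)/Q(1)) = (1/30)·log₂((1/30)/(1/3)) = -0.11073
  P(2)·log₂(P(2)/Q(2)) = (14/15)·log₂((14/15)/(1/3)) = 1.38640
  P(3)·log₂(P(3)/Q(3)) = (1/30)·log₂((1/30)/(1/3)) = -0.11073

D_KL(P||Q) = -0.11073 + 1.38640 - 0.11073 = 1.16494 ≈ 1.1649 bits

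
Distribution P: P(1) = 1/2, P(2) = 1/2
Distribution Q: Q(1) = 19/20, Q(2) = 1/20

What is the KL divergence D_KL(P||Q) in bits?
1.1980 bits

D_KL(P||Q) = Σ P(x) log₂(P(x)/Q(x))

Computing term by term:
  P(1)·log₂(P(1)/Q(1)) = (1/2)·log₂((1/2)/(19/20)) = -0.46300
  P(2)·log₂(P(2)/Q(2)) = (1/2)·log₂((1/2)/(1/20)) = 1.66096

D_KL(P||Q) = -0.46300 + 1.66096 = 1.19796 ≈ 1.1980 bits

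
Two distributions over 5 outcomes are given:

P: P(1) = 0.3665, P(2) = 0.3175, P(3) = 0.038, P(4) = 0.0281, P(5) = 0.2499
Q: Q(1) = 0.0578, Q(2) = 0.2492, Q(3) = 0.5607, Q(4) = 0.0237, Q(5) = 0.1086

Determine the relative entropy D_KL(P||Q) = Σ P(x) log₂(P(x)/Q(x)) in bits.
1.2474 bits

D_KL(P||Q) = Σ P(x) log₂(P(x)/Q(x))

Computing term by term:
  P(1)·log₂(P(1)/Q(1)) = 0.3665·log₂(0.3665/0.0578) = 0.97660
  P(2)·log₂(P(2)/Q(2)) = 0.3175·log₂(0.3175/0.2492) = 0.11095
  P(3)·log₂(P(3)/Q(3)) = 0.038·log₂(0.038/0.5607) = -0.14756
  P(4)·log₂(P(4)/Q(4)) = 0.0281·log₂(0.0281/0.0237) = 0.00690
  P(5)·log₂(P(5)/Q(5)) = 0.2499·log₂(0.2499/0.1086) = 0.30046

D_KL(P||Q) = 0.97660 + 0.11095 - 0.14756 + 0.00690 + 0.30046 = 1.24735 ≈ 1.2474 bits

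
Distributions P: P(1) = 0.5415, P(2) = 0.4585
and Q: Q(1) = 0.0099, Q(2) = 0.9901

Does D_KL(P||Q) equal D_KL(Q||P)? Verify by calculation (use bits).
D_KL(P||Q) = 2.6171 bits, D_KL(Q||P) = 1.0425 bits. No — D_KL(P||Q) ≠ D_KL(Q||P) for this pair.

D_KL(P||Q) = Σ P(x) log₂(P(x)/Q(x))

Computing term by term:
  P(1)·log₂(P(1)/Q(1)) = 0.5415·log₂(0.5415/0.0099) = 3.12629
  P(2)·log₂(P(2)/Q(2)) = 0.4585·log₂(0.4585/0.9901) = -0.50923

D_KL(P||Q) = 3.12629 - 0.50923 = 2.61706 ≈ 2.6171 bits

D_KL(Q||P) = Σ Q(x) log₂(Q(x)/P(x))

Computing term by term:
  Q(1)·log₂(Q(1)/P(1)) = 0.0099·log₂(0.0099/0.5415) = -0.05716
  Q(2)·log₂(Q(2)/P(2)) = 0.9901·log₂(0.9901/0.4585) = 1.09966

D_KL(Q||P) = -0.05716 + 1.09966 = 1.04250 ≈ 1.0425 bits

These are NOT equal (difference: 1.5746 bits). KL divergence is asymmetric: D_KL(P||Q) ≠ D_KL(Q||P) in general.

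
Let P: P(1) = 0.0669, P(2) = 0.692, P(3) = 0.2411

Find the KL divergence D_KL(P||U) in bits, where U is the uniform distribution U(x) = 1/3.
0.4616 bits

U(i) = 1/3 for all i

D_KL(P||U) = Σ P(x) log₂(P(x) / (1/3))
           = Σ P(x) log₂(P(x)) + log₂(3)
           = log₂(3) - H(P)

H(P) = -Σ P(x) log₂(P(x)):
  -P(1)·log₂(P(1)) = -(0.0669)·log₂(0.0669) = 0.26103
  -P(2)·log₂(P(2)) = -(0.692)·log₂(0.692) = 0.36756
  -P(3)·log₂(P(3)) = -(0.2411)·log₂(0.2411) = 0.49481
H(P) = 0.26103 + 0.36756 + 0.49481 = 1.12340 bits

log₂(3) = 1.58496 bits

D_KL(P||U) = 1.58496 - 1.12340 = 0.46156 ≈ 0.4616 bits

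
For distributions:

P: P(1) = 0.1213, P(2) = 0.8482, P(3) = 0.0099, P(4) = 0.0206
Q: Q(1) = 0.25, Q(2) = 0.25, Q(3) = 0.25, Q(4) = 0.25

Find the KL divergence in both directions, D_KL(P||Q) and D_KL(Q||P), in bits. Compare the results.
D_KL(P||Q) = 1.2481 bits, D_KL(Q||P) = 1.8851 bits. D_KL(Q||P) is larger than D_KL(P||Q) by 0.6370 bits; the two directions differ.

D_KL(P||Q) = Σ P(x) log₂(P(x)/Q(x))

Computing term by term:
  P(1)·log₂(P(1)/Q(1)) = 0.1213·log₂(0.1213/0.25) = -0.12656
  P(2)·log₂(P(2)/Q(2)) = 0.8482·log₂(0.8482/0.25) = 1.49493
  P(3)·log₂(P(3)/Q(3)) = 0.0099·log₂(0.0099/0.25) = -0.04612
  P(4)·log₂(P(4)/Q(4)) = 0.0206·log₂(0.0206/0.25) = -0.07418

D_KL(P||Q) = -0.12656 + 1.49493 - 0.04612 - 0.07418 = 1.24807 ≈ 1.2481 bits

D_KL(Q||P) = Σ Q(x) log₂(Q(x)/P(x))

Computing term by term:
  Q(1)·log₂(Q(1)/P(1)) = 0.25·log₂(0.25/0.1213) = 0.26084
  Q(2)·log₂(Q(2)/P(2)) = 0.25·log₂(0.25/0.8482) = -0.44062
  Q(3)·log₂(Q(3)/P(3)) = 0.25·log₂(0.25/0.0099) = 1.16459
  Q(4)·log₂(Q(4)/P(4)) = 0.25·log₂(0.25/0.0206) = 0.90030

D_KL(Q||P) = 0.26084 - 0.44062 + 1.16459 + 0.90030 = 1.88511 ≈ 1.8851 bits

These are NOT equal (difference: 0.6370 bits). KL divergence is asymmetric: D_KL(P||Q) ≠ D_KL(Q||P) in general.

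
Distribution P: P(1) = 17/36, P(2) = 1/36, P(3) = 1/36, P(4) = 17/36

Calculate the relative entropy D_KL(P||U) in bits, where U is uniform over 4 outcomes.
0.6905 bits

U(i) = 1/4 for all i

D_KL(P||U) = Σ P(x) log₂(P(x) / (1/4))
           = Σ P(x) log₂(P(x)) + log₂(4)
           = log₂(4) - H(P)

H(P) = -Σ P(x) log₂(P(x)):
  -P(1)·log₂(P(1)) = -(17/36)·log₂(17/36) = 0.51116
  -P(2)·log₂(P(2)) = -(1/36)·log₂(1/36) = 0.14361
  -P(3)·log₂(P(3)) = -(1/36)·log₂(1/36) = 0.14361
  -P(4)·log₂(P(4)) = -(17/36)·log₂(17/36) = 0.51116
H(P) = 0.51116 + 0.14361 + 0.14361 + 0.51116 = 1.30954 bits

log₂(4) = 2.00000 bits

D_KL(P||U) = 2.00000 - 1.30954 = 0.69046 ≈ 0.6905 bits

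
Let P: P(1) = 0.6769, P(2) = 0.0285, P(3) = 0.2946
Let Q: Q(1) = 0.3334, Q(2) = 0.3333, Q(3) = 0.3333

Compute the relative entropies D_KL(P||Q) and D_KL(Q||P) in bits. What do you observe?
D_KL(P||Q) = 0.5380 bits, D_KL(Q||P) = 0.9012 bits. The two directions give different values (D_KL(Q||P) exceeds D_KL(P||Q) by 0.3632 bits): KL divergence is asymmetric.

D_KL(P||Q) = Σ P(x) log₂(P(x)/Q(x))

Computing term by term:
  P(1)·log₂(P(1)/Q(1)) = 0.6769·log₂(0.6769/0.3334) = 0.69158
  P(2)·log₂(P(2)/Q(2)) = 0.0285·log₂(0.0285/0.3333) = -0.10111
  P(3)·log₂(P(3)/Q(3)) = 0.2946·log₂(0.2946/0.3333) = -0.05246

D_KL(P||Q) = 0.69158 - 0.10111 - 0.05246 = 0.53801 ≈ 0.5380 bits

D_KL(Q||P) = Σ Q(x) log₂(Q(x)/P(x))

Computing term by term:
  Q(1)·log₂(Q(1)/P(1)) = 0.3334·log₂(0.3334/0.6769) = -0.34063
  Q(2)·log₂(Q(2)/P(2)) = 0.3333·log₂(0.3333/0.0285) = 1.18248
  Q(3)·log₂(Q(3)/P(3)) = 0.3333·log₂(0.3333/0.2946) = 0.05935

D_KL(Q||P) = -0.34063 + 1.18248 + 0.05935 = 0.90120 ≈ 0.9012 bits

These are NOT equal (difference: 0.3632 bits). KL divergence is asymmetric: D_KL(P||Q) ≠ D_KL(Q||P) in general.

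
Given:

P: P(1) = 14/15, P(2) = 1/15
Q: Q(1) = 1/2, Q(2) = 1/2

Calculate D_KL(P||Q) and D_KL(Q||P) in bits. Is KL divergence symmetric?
D_KL(P||Q) = 0.6466 bits, D_KL(Q||P) = 1.0032 bits. No, KL divergence is not symmetric.

D_KL(P||Q) = Σ P(x) log₂(P(x)/Q(x))

Computing term by term:
  P(1)·log₂(P(1)/Q(1)) = (14/15)·log₂((14/15)/(1/2)) = 0.84043
  P(2)·log₂(P(2)/Q(2)) = (1/15)·log₂((1/15)/(1/2)) = -0.19379

D_KL(P||Q) = 0.84043 - 0.19379 = 0.64664 ≈ 0.6466 bits

D_KL(Q||P) = Σ Q(x) log₂(Q(x)/P(x))

Computing term by term:
  Q(1)·log₂(Q(1)/P(1)) = (1/2)·log₂((1/2)/(14/15)) = -0.45023
  Q(2)·log₂(Q(2)/P(2)) = (1/2)·log₂((1/2)/(1/15)) = 1.45345

D_KL(Q||P) = -0.45023 + 1.45345 = 1.00322 ≈ 1.0032 bits

These are NOT equal (difference: 0.3566 bits). KL divergence is asymmetric: D_KL(P||Q) ≠ D_KL(Q||P) in general.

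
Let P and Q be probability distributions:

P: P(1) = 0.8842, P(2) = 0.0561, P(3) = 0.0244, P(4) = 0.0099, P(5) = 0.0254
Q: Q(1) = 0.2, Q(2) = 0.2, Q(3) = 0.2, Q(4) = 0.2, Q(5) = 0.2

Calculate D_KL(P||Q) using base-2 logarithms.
1.6006 bits

D_KL(P||Q) = Σ P(x) log₂(P(x)/Q(x))

Computing term by term:
  P(1)·log₂(P(1)/Q(1)) = 0.8842·log₂(0.8842/0.2) = 1.89605
  P(2)·log₂(P(2)/Q(2)) = 0.0561·log₂(0.0561/0.2) = -0.10288
  P(3)·log₂(P(3)/Q(3)) = 0.0244·log₂(0.0244/0.2) = -0.07406
  P(4)·log₂(P(4)/Q(4)) = 0.0099·log₂(0.0099/0.2) = -0.04293
  P(5)·log₂(P(5)/Q(5)) = 0.0254·log₂(0.0254/0.2) = -0.07562

D_KL(P||Q) = 1.89605 - 0.10288 - 0.07406 - 0.04293 - 0.07562 = 1.60056 ≈ 1.6006 bits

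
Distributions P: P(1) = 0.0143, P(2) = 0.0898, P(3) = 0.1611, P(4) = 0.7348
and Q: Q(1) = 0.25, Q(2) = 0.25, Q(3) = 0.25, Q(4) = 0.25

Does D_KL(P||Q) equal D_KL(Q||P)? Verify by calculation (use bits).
D_KL(P||Q) = 0.8491 bits, D_KL(Q||P) = 1.1709 bits. No — D_KL(P||Q) ≠ D_KL(Q||P) for this pair.

D_KL(P||Q) = Σ P(x) log₂(P(x)/Q(x))

Computing term by term:
  P(1)·log₂(P(1)/Q(1)) = 0.0143·log₂(0.0143/0.25) = -0.05903
  P(2)·log₂(P(2)/Q(2)) = 0.0898·log₂(0.0898/0.25) = -0.13265
  P(3)·log₂(P(3)/Q(3)) = 0.1611·log₂(0.1611/0.25) = -0.10213
  P(4)·log₂(P(4)/Q(4)) = 0.7348·log₂(0.7348/0.25) = 1.14293

D_KL(P||Q) = -0.05903 - 0.13265 - 0.10213 + 1.14293 = 0.84912 ≈ 0.8491 bits

D_KL(Q||P) = Σ Q(x) log₂(Q(x)/P(x))

Computing term by term:
  Q(1)·log₂(Q(1)/P(1)) = 0.25·log₂(0.25/0.0143) = 1.03196
  Q(2)·log₂(Q(2)/P(2)) = 0.25·log₂(0.25/0.0898) = 0.36929
  Q(3)·log₂(Q(3)/P(3)) = 0.25·log₂(0.25/0.1611) = 0.15849
  Q(4)·log₂(Q(4)/P(4)) = 0.25·log₂(0.25/0.7348) = -0.38886

D_KL(Q||P) = 1.03196 + 0.36929 + 0.15849 - 0.38886 = 1.17088 ≈ 1.1709 bits

These are NOT equal (difference: 0.3218 bits). KL divergence is asymmetric: D_KL(P||Q) ≠ D_KL(Q||P) in general.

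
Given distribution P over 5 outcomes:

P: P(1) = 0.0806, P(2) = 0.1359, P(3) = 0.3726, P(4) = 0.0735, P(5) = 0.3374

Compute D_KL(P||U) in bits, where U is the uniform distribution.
0.3014 bits

U(i) = 1/5 for all i

D_KL(P||U) = Σ P(x) log₂(P(x) / (1/5))
           = Σ P(x) log₂(P(x)) + log₂(5)
           = log₂(5) - H(P)

H(P) = -Σ P(x) log₂(P(x)):
  -P(1)·log₂(P(1)) = -(0.0806)·log₂(0.0806) = 0.29283
  -P(2)·log₂(P(2)) = -(0.1359)·log₂(0.1359) = 0.39131
  -P(3)·log₂(P(3)) = -(0.3726)·log₂(0.3726) = 0.53069
  -P(4)·log₂(P(4)) = -(0.0735)·log₂(0.0735) = 0.27681
  -P(5)·log₂(P(5)) = -(0.3374)·log₂(0.3374) = 0.52886
H(P) = 0.29283 + 0.39131 + 0.53069 + 0.27681 + 0.52886 = 2.02050 bits

log₂(5) = 2.32193 bits

D_KL(P||U) = 2.32193 - 2.02050 = 0.30143 ≈ 0.3014 bits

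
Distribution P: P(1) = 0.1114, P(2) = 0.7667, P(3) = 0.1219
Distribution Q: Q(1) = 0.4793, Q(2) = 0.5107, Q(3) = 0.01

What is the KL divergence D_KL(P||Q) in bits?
0.6547 bits

D_KL(P||Q) = Σ P(x) log₂(P(x)/Q(x))

Computing term by term:
  P(1)·log₂(P(1)/Q(1)) = 0.1114·log₂(0.1114/0.4793) = -0.23452
  P(2)·log₂(P(2)/Q(2)) = 0.7667·log₂(0.7667/0.5107) = 0.44943
  P(3)·log₂(P(3)/Q(3)) = 0.1219·log₂(0.1219/0.01) = 0.43977

D_KL(P||Q) = -0.23452 + 0.44943 + 0.43977 = 0.65468 ≈ 0.6547 bits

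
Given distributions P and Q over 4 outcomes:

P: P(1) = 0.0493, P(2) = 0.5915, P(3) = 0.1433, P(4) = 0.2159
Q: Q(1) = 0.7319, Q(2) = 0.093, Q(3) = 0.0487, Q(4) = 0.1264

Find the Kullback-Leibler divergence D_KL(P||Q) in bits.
1.7768 bits

D_KL(P||Q) = Σ P(x) log₂(P(x)/Q(x))

Computing term by term:
  P(1)·log₂(P(1)/Q(1)) = 0.0493·log₂(0.0493/0.7319) = -0.19187
  P(2)·log₂(P(2)/Q(2)) = 0.5915·log₂(0.5915/0.093) = 1.57876
  P(3)·log₂(P(3)/Q(3)) = 0.1433·log₂(0.1433/0.0487) = 0.22312
  P(4)·log₂(P(4)/Q(4)) = 0.2159·log₂(0.2159/0.1264) = 0.16675

D_KL(P||Q) = -0.19187 + 1.57876 + 0.22312 + 0.16675 = 1.77676 ≈ 1.7768 bits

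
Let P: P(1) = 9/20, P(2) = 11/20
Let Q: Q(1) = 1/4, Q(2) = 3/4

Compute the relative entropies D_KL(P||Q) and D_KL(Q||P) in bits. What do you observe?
D_KL(P||Q) = 0.1355 bits, D_KL(Q||P) = 0.1236 bits. The two directions give different values (D_KL(P||Q) exceeds D_KL(Q||P) by 0.0119 bits): KL divergence is asymmetric.

D_KL(P||Q) = Σ P(x) log₂(P(x)/Q(x))

Computing term by term:
  P(1)·log₂(P(1)/Q(1)) = (9/20)·log₂((9/20)/(1/4)) = 0.38160
  P(2)·log₂(P(2)/Q(2)) = (11/20)·log₂((11/20)/(3/4)) = -0.24610

D_KL(P||Q) = 0.38160 - 0.24610 = 0.13550 ≈ 0.1355 bits

D_KL(Q||P) = Σ Q(x) log₂(Q(x)/P(x))

Computing term by term:
  Q(1)·log₂(Q(1)/P(1)) = (1/4)·log₂((1/4)/(9/20)) = -0.21200
  Q(2)·log₂(Q(2)/P(2)) = (3/4)·log₂((3/4)/(11/20)) = 0.33559

D_KL(Q||P) = -0.21200 + 0.33559 = 0.12359 ≈ 0.1236 bits

These are NOT equal (difference: 0.0119 bits). KL divergence is asymmetric: D_KL(P||Q) ≠ D_KL(Q||P) in general.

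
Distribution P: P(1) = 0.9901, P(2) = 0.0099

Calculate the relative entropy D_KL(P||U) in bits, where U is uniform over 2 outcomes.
0.9199 bits

U(i) = 1/2 for all i

D_KL(P||U) = Σ P(x) log₂(P(x) / (1/2))
           = Σ P(x) log₂(P(x)) + log₂(2)
           = log₂(2) - H(P)

H(P) = -Σ P(x) log₂(P(x)):
  -P(1)·log₂(P(1)) = -(0.9901)·log₂(0.9901) = 0.01421
  -P(2)·log₂(P(2)) = -(0.0099)·log₂(0.0099) = 0.06592
H(P) = 0.01421 + 0.06592 = 0.08013 bits

log₂(2) = 1.00000 bits

D_KL(P||U) = 1.00000 - 0.08013 = 0.91987 ≈ 0.9199 bits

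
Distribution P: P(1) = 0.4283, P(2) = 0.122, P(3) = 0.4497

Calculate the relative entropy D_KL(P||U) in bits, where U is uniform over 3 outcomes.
0.1723 bits

U(i) = 1/3 for all i

D_KL(P||U) = Σ P(x) log₂(P(x) / (1/3))
           = Σ P(x) log₂(P(x)) + log₂(3)
           = log₂(3) - H(P)

H(P) = -Σ P(x) log₂(P(x)):
  -P(1)·log₂(P(1)) = -(0.4283)·log₂(0.4283) = 0.52394
  -P(2)·log₂(P(2)) = -(0.122)·log₂(0.122) = 0.37028
  -P(3)·log₂(P(3)) = -(0.4497)·log₂(0.4497) = 0.51849
H(P) = 0.52394 + 0.37028 + 0.51849 = 1.41271 bits

log₂(3) = 1.58496 bits

D_KL(P||U) = 1.58496 - 1.41271 = 0.17225 ≈ 0.1723 bits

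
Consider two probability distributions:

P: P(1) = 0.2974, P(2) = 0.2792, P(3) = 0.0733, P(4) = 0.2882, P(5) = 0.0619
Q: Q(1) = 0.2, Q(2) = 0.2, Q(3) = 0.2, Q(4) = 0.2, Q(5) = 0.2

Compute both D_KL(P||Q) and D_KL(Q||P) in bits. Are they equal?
D_KL(P||Q) = 0.2456 bits, D_KL(Q||P) = 0.3119 bits. No, they are not equal.

D_KL(P||Q) = Σ P(x) log₂(P(x)/Q(x))

Computing term by term:
  P(1)·log₂(P(1)/Q(1)) = 0.2974·log₂(0.2974/0.2) = 0.17023
  P(2)·log₂(P(2)/Q(2)) = 0.2792·log₂(0.2792/0.2) = 0.13438
  P(3)·log₂(P(3)/Q(3)) = 0.0733·log₂(0.0733/0.2) = -0.10615
  P(4)·log₂(P(4)/Q(4)) = 0.2882·log₂(0.2882/0.2) = 0.15190
  P(5)·log₂(P(5)/Q(5)) = 0.0619·log₂(0.0619/0.2) = -0.10473

D_KL(P||Q) = 0.17023 + 0.13438 - 0.10615 + 0.15190 - 0.10473 = 0.24563 ≈ 0.2456 bits

D_KL(Q||P) = Σ Q(x) log₂(Q(x)/P(x))

Computing term by term:
  Q(1)·log₂(Q(1)/P(1)) = 0.2·log₂(0.2/0.2974) = -0.11448
  Q(2)·log₂(Q(2)/P(2)) = 0.2·log₂(0.2/0.2792) = -0.09626
  Q(3)·log₂(Q(3)/P(3)) = 0.2·log₂(0.2/0.0733) = 0.28962
  Q(4)·log₂(Q(4)/P(4)) = 0.2·log₂(0.2/0.2882) = -0.10541
  Q(5)·log₂(Q(5)/P(5)) = 0.2·log₂(0.2/0.0619) = 0.33840

D_KL(Q||P) = -0.11448 - 0.09626 + 0.28962 - 0.10541 + 0.33840 = 0.31187 ≈ 0.3119 bits

These are NOT equal (difference: 0.0663 bits). KL divergence is asymmetric: D_KL(P||Q) ≠ D_KL(Q||P) in general.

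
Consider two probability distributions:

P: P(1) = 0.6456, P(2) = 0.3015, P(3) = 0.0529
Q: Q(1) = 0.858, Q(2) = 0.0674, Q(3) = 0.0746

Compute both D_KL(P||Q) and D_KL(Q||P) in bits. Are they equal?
D_KL(P||Q) = 0.3605 bits, D_KL(Q||P) = 0.2434 bits. No, they are not equal.

D_KL(P||Q) = Σ P(x) log₂(P(x)/Q(x))

Computing term by term:
  P(1)·log₂(P(1)/Q(1)) = 0.6456·log₂(0.6456/0.858) = -0.26491
  P(2)·log₂(P(2)/Q(2)) = 0.3015·log₂(0.3015/0.0674) = 0.65164
  P(3)·log₂(P(3)/Q(3)) = 0.0529·log₂(0.0529/0.0746) = -0.02623

D_KL(P||Q) = -0.26491 + 0.65164 - 0.02623 = 0.36050 ≈ 0.3605 bits

D_KL(Q||P) = Σ Q(x) log₂(Q(x)/P(x))

Computing term by term:
  Q(1)·log₂(Q(1)/P(1)) = 0.858·log₂(0.858/0.6456) = 0.35207
  Q(2)·log₂(Q(2)/P(2)) = 0.0674·log₂(0.0674/0.3015) = -0.14567
  Q(3)·log₂(Q(3)/P(3)) = 0.0746·log₂(0.0746/0.0529) = 0.03699

D_KL(Q||P) = 0.35207 - 0.14567 + 0.03699 = 0.24339 ≈ 0.2434 bits

These are NOT equal (difference: 0.1171 bits). KL divergence is asymmetric: D_KL(P||Q) ≠ D_KL(Q||P) in general.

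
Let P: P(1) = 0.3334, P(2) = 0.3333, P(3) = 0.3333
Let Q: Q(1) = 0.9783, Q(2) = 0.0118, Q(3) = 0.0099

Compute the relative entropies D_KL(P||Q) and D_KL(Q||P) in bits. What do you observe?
D_KL(P||Q) = 2.7796 bits, D_KL(Q||P) = 1.4122 bits. The two directions give different values (D_KL(P||Q) exceeds D_KL(Q||P) by 1.3674 bits): KL divergence is asymmetric.

D_KL(P||Q) = Σ P(x) log₂(P(x)/Q(x))

Computing term by term:
  P(1)·log₂(P(1)/Q(1)) = 0.3334·log₂(0.3334/0.9783) = -0.51778
  P(2)·log₂(P(2)/Q(2)) = 0.3333·log₂(0.3333/0.0118) = 1.60649
  P(3)·log₂(P(3)/Q(3)) = 0.3333·log₂(0.3333/0.0099) = 1.69091

D_KL(P||Q) = -0.51778 + 1.60649 + 1.69091 = 2.77962 ≈ 2.7796 bits

D_KL(Q||P) = Σ Q(x) log₂(Q(x)/P(x))

Computing term by term:
  Q(1)·log₂(Q(1)/P(1)) = 0.9783·log₂(0.9783/0.3334) = 1.51932
  Q(2)·log₂(Q(2)/P(2)) = 0.0118·log₂(0.0118/0.3333) = -0.05688
  Q(3)·log₂(Q(3)/P(3)) = 0.0099·log₂(0.0099/0.3333) = -0.05023

D_KL(Q||P) = 1.51932 - 0.05688 - 0.05023 = 1.41221 ≈ 1.4122 bits

These are NOT equal (difference: 1.3674 bits). KL divergence is asymmetric: D_KL(P||Q) ≠ D_KL(Q||P) in general.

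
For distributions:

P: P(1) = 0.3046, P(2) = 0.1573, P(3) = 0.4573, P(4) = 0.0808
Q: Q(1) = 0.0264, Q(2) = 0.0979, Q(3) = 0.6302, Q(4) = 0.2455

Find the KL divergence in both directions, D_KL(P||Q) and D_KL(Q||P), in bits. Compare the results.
D_KL(P||Q) = 0.8412 bits, D_KL(Q||P) = 0.5251 bits. D_KL(P||Q) is larger than D_KL(Q||P) by 0.3161 bits; the two directions differ.

D_KL(P||Q) = Σ P(x) log₂(P(x)/Q(x))

Computing term by term:
  P(1)·log₂(P(1)/Q(1)) = 0.3046·log₂(0.3046/0.0264) = 1.07472
  P(2)·log₂(P(2)/Q(2)) = 0.1573·log₂(0.1573/0.0979) = 0.10761
  P(3)·log₂(P(3)/Q(3)) = 0.4573·log₂(0.4573/0.6302) = -0.21158
  P(4)·log₂(P(4)/Q(4)) = 0.0808·log₂(0.0808/0.2455) = -0.12955

D_KL(P||Q) = 1.07472 + 0.10761 - 0.21158 - 0.12955 = 0.84120 ≈ 0.8412 bits

D_KL(Q||P) = Σ Q(x) log₂(Q(x)/P(x))

Computing term by term:
  Q(1)·log₂(Q(1)/P(1)) = 0.0264·log₂(0.0264/0.3046) = -0.09315
  Q(2)·log₂(Q(2)/P(2)) = 0.0979·log₂(0.0979/0.1573) = -0.06698
  Q(3)·log₂(Q(3)/P(3)) = 0.6302·log₂(0.6302/0.4573) = 0.29157
  Q(4)·log₂(Q(4)/P(4)) = 0.2455·log₂(0.2455/0.0808) = 0.39361

D_KL(Q||P) = -0.09315 - 0.06698 + 0.29157 + 0.39361 = 0.52505 ≈ 0.5251 bits

These are NOT equal (difference: 0.3161 bits). KL divergence is asymmetric: D_KL(P||Q) ≠ D_KL(Q||P) in general.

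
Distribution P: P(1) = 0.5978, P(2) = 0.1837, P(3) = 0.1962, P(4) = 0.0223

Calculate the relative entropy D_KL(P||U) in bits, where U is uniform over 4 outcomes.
0.5239 bits

U(i) = 1/4 for all i

D_KL(P||U) = Σ P(x) log₂(P(x) / (1/4))
           = Σ P(x) log₂(P(x)) + log₂(4)
           = log₂(4) - H(P)

H(P) = -Σ P(x) log₂(P(x)):
  -P(1)·log₂(P(1)) = -(0.5978)·log₂(0.5978) = 0.44373
  -P(2)·log₂(P(2)) = -(0.1837)·log₂(0.1837) = 0.44907
  -P(3)·log₂(P(3)) = -(0.1962)·log₂(0.1962) = 0.46099
  -P(4)·log₂(P(4)) = -(0.0223)·log₂(0.0223) = 0.12236
H(P) = 0.44373 + 0.44907 + 0.46099 + 0.12236 = 1.47615 bits

log₂(4) = 2.00000 bits

D_KL(P||U) = 2.00000 - 1.47615 = 0.52385 ≈ 0.5239 bits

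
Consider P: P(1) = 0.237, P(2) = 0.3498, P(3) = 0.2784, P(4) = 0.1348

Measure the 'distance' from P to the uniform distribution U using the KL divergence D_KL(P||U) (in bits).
0.0744 bits

U(i) = 1/4 for all i

D_KL(P||U) = Σ P(x) log₂(P(x) / (1/4))
           = Σ P(x) log₂(P(x)) + log₂(4)
           = log₂(4) - H(P)

H(P) = -Σ P(x) log₂(P(x)):
  -P(1)·log₂(P(1)) = -(0.237)·log₂(0.237) = 0.49226
  -P(2)·log₂(P(2)) = -(0.3498)·log₂(0.3498) = 0.53009
  -P(3)·log₂(P(3)) = -(0.2784)·log₂(0.2784) = 0.51358
  -P(4)·log₂(P(4)) = -(0.1348)·log₂(0.1348) = 0.38972
H(P) = 0.49226 + 0.53009 + 0.51358 + 0.38972 = 1.92565 bits

log₂(4) = 2.00000 bits

D_KL(P||U) = 2.00000 - 1.92565 = 0.07435 ≈ 0.0744 bits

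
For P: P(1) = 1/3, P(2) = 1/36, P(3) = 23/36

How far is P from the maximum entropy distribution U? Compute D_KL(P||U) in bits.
0.5001 bits

U(i) = 1/3 for all i

D_KL(P||U) = Σ P(x) log₂(P(x) / (1/3))
           = Σ P(x) log₂(P(x)) + log₂(3)
           = log₂(3) - H(P)

H(P) = -Σ P(x) log₂(P(x)):
  -P(1)·log₂(P(1)) = -(1/3)·log₂(1/3) = 0.52832
  -P(2)·log₂(P(2)) = -(1/36)·log₂(1/36) = 0.14361
  -P(3)·log₂(P(3)) = -(23/36)·log₂(23/36) = 0.41295
H(P) = 0.52832 + 0.14361 + 0.41295 = 1.08488 bits

log₂(3) = 1.58496 bits

D_KL(P||U) = 1.58496 - 1.08488 = 0.50008 ≈ 0.5001 bits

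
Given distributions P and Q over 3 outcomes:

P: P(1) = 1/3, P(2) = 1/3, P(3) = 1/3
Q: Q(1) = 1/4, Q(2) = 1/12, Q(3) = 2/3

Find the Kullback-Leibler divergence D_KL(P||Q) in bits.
0.4717 bits

D_KL(P||Q) = Σ P(x) log₂(P(x)/Q(x))

Computing term by term:
  P(1)·log₂(P(1)/Q(1)) = (1/3)·log₂((1/3)/(1/4)) = 0.13835
  P(2)·log₂(P(2)/Q(2)) = (1/3)·log₂((1/3)/(1/12)) = 0.66667
  P(3)·log₂(P(3)/Q(3)) = (1/3)·log₂((1/3)/(2/3)) = -0.33333

D_KL(P||Q) = 0.13835 + 0.66667 - 0.33333 = 0.47169 ≈ 0.4717 bits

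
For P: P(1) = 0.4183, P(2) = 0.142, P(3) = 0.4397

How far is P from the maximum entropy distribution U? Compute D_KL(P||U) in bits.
0.1379 bits

U(i) = 1/3 for all i

D_KL(P||U) = Σ P(x) log₂(P(x) / (1/3))
           = Σ P(x) log₂(P(x)) + log₂(3)
           = log₂(3) - H(P)

H(P) = -Σ P(x) log₂(P(x)):
  -P(1)·log₂(P(1)) = -(0.4183)·log₂(0.4183) = 0.52597
  -P(2)·log₂(P(2)) = -(0.142)·log₂(0.142) = 0.39988
  -P(3)·log₂(P(3)) = -(0.4397)·log₂(0.4397) = 0.52122
H(P) = 0.52597 + 0.39988 + 0.52122 = 1.44707 bits

log₂(3) = 1.58496 bits

D_KL(P||U) = 1.58496 - 1.44707 = 0.13789 ≈ 0.1379 bits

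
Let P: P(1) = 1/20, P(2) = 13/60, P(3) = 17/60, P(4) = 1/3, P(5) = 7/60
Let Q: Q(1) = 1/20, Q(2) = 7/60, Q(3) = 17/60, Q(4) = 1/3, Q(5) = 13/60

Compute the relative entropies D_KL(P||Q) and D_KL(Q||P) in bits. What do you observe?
D_KL(P||Q) = 0.0893 bits, D_KL(Q||P) = 0.0893 bits. The two directions give the same value here, because Q is a self-inverse relabeling of P; in general KL divergence is asymmetric.

D_KL(P||Q) = Σ P(x) log₂(P(x)/Q(x))

Computing term by term:
  P(1)·log₂(P(1)/Q(1)) = (1/20)·log₂((1/20)/(1/20)) = 0.00000
  P(2)·log₂(P(2)/Q(2)) = (13/60)·log₂((13/60)/(7/60)) = 0.19350
  P(3)·log₂(P(3)/Q(3)) = (17/60)·log₂((17/60)/(17/60)) = 0.00000
  P(4)·log₂(P(4)/Q(4)) = (1/3)·log₂((1/3)/(1/3)) = 0.00000
  P(5)·log₂(P(5)/Q(5)) = (7/60)·log₂((7/60)/(13/60)) = -0.10419

D_KL(P||Q) = 0.00000 + 0.19350 + 0.00000 + 0.00000 - 0.10419 = 0.08931 ≈ 0.0893 bits

D_KL(Q||P) = Σ Q(x) log₂(Q(x)/P(x))

Computing term by term:
  Q(1)·log₂(Q(1)/P(1)) = (1/20)·log₂((1/20)/(1/20)) = 0.00000
  Q(2)·log₂(Q(2)/P(2)) = (7/60)·log₂((7/60)/(13/60)) = -0.10419
  Q(3)·log₂(Q(3)/P(3)) = (17/60)·log₂((17/60)/(17/60)) = 0.00000
  Q(4)·log₂(Q(4)/P(4)) = (1/3)·log₂((1/3)/(1/3)) = 0.00000
  Q(5)·log₂(Q(5)/P(5)) = (13/60)·log₂((13/60)/(7/60)) = 0.19350

D_KL(Q||P) = 0.00000 - 0.10419 + 0.00000 + 0.00000 + 0.19350 = 0.08931 ≈ 0.0893 bits

These ARE equal here. Q is P with outcomes relabeled (Q(2) = P(5), Q(5) = P(2)) by a relabeling that is its own inverse, so the two sums contain exactly the same terms in a different order. This is a special case — KL divergence is not symmetric in general: D_KL(P||Q) ≠ D_KL(Q||P) for most P, Q.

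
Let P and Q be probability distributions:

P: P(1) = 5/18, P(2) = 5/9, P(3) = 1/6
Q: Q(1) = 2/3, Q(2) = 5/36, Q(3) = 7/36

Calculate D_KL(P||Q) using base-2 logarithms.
0.7232 bits

D_KL(P||Q) = Σ P(x) log₂(P(x)/Q(x))

Computing term by term:
  P(1)·log₂(P(1)/Q(1)) = (5/18)·log₂((5/18)/(2/3)) = -0.35084
  P(2)·log₂(P(2)/Q(2)) = (5/9)·log₂((5/9)/(5/36)) = 1.11111
  P(3)·log₂(P(3)/Q(3)) = (1/6)·log₂((1/6)/(7/36)) = -0.03707

D_KL(P||Q) = -0.35084 + 1.11111 - 0.03707 = 0.72320 ≈ 0.7232 bits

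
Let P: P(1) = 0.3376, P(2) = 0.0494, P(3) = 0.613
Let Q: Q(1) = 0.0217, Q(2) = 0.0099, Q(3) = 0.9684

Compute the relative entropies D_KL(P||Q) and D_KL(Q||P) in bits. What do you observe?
D_KL(P||Q) = 1.0469 bits, D_KL(Q||P) = 0.5300 bits. The two directions give different values (D_KL(P||Q) exceeds D_KL(Q||P) by 0.5169 bits): KL divergence is asymmetric.

D_KL(P||Q) = Σ P(x) log₂(P(x)/Q(x))

Computing term by term:
  P(1)·log₂(P(1)/Q(1)) = 0.3376·log₂(0.3376/0.0217) = 1.33674
  P(2)·log₂(P(2)/Q(2)) = 0.0494·log₂(0.0494/0.0099) = 0.11456
  P(3)·log₂(P(3)/Q(3)) = 0.613·log₂(0.613/0.9684) = -0.40441

D_KL(P||Q) = 1.33674 + 0.11456 - 0.40441 = 1.04689 ≈ 1.0469 bits

D_KL(Q||P) = Σ Q(x) log₂(Q(x)/P(x))

Computing term by term:
  Q(1)·log₂(Q(1)/P(1)) = 0.0217·log₂(0.0217/0.3376) = -0.08592
  Q(2)·log₂(Q(2)/P(2)) = 0.0099·log₂(0.0099/0.0494) = -0.02296
  Q(3)·log₂(Q(3)/P(3)) = 0.9684·log₂(0.9684/0.613) = 0.63887

D_KL(Q||P) = -0.08592 - 0.02296 + 0.63887 = 0.52999 ≈ 0.5300 bits

These are NOT equal (difference: 0.5169 bits). KL divergence is asymmetric: D_KL(P||Q) ≠ D_KL(Q||P) in general.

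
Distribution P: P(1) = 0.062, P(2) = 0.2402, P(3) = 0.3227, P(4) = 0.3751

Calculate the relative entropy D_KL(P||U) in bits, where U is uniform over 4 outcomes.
0.1998 bits

U(i) = 1/4 for all i

D_KL(P||U) = Σ P(x) log₂(P(x) / (1/4))
           = Σ P(x) log₂(P(x)) + log₂(4)
           = log₂(4) - H(P)

H(P) = -Σ P(x) log₂(P(x)):
  -P(1)·log₂(P(1)) = -(0.062)·log₂(0.062) = 0.24872
  -P(2)·log₂(P(2)) = -(0.2402)·log₂(0.2402) = 0.49426
  -P(3)·log₂(P(3)) = -(0.3227)·log₂(0.3227) = 0.52656
  -P(4)·log₂(P(4)) = -(0.3751)·log₂(0.3751) = 0.53064
H(P) = 0.24872 + 0.49426 + 0.52656 + 0.53064 = 1.80018 bits

log₂(4) = 2.00000 bits

D_KL(P||U) = 2.00000 - 1.80018 = 0.19982 ≈ 0.1998 bits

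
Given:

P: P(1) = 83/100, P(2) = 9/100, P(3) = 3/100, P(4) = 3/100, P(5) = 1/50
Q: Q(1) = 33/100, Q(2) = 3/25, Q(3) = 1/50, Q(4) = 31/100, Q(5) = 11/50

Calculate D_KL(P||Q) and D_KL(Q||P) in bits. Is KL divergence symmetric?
D_KL(P||Q) = 0.9144 bits, D_KL(Q||P) = 1.4045 bits. No, KL divergence is not symmetric.

D_KL(P||Q) = Σ P(x) log₂(P(x)/Q(x))

Computing term by term:
  P(1)·log₂(P(1)/Q(1)) = (83/100)·log₂((83/100)/(33/100)) = 1.10444
  P(2)·log₂(P(2)/Q(2)) = (9/100)·log₂((9/100)/(3/25)) = -0.03735
  P(3)·log₂(P(3)/Q(3)) = (3/100)·log₂((3/100)/(1/50)) = 0.01755
  P(4)·log₂(P(4)/Q(4)) = (3/100)·log₂((3/100)/(31/100)) = -0.10108
  P(5)·log₂(P(5)/Q(5)) = (1/50)·log₂((1/50)/(11/50)) = -0.06919

D_KL(P||Q) = 1.10444 - 0.03735 + 0.01755 - 0.10108 - 0.06919 = 0.91437 ≈ 0.9144 bits

D_KL(Q||P) = Σ Q(x) log₂(Q(x)/P(x))

Computing term by term:
  Q(1)·log₂(Q(1)/P(1)) = (33/100)·log₂((33/100)/(83/100)) = -0.43911
  Q(2)·log₂(Q(2)/P(2)) = (3/25)·log₂((3/25)/(9/100)) = 0.04980
  Q(3)·log₂(Q(3)/P(3)) = (1/50)·log₂((1/50)/(3/100)) = -0.01170
  Q(4)·log₂(Q(4)/P(4)) = (31/100)·log₂((31/100)/(3/100)) = 1.04446
  Q(5)·log₂(Q(5)/P(5)) = (11/50)·log₂((11/50)/(1/50)) = 0.76107

D_KL(Q||P) = -0.43911 + 0.04980 - 0.01170 + 1.04446 + 0.76107 = 1.40452 ≈ 1.4045 bits

These are NOT equal (difference: 0.4901 bits). KL divergence is asymmetric: D_KL(P||Q) ≠ D_KL(Q||P) in general.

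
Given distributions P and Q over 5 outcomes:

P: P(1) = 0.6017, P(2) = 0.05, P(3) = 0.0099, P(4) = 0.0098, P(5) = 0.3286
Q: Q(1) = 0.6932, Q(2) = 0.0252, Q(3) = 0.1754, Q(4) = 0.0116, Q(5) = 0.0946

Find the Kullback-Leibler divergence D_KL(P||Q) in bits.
0.4734 bits

D_KL(P||Q) = Σ P(x) log₂(P(x)/Q(x))

Computing term by term:
  P(1)·log₂(P(1)/Q(1)) = 0.6017·log₂(0.6017/0.6932) = -0.12288
  P(2)·log₂(P(2)/Q(2)) = 0.05·log₂(0.05/0.0252) = 0.04943
  P(3)·log₂(P(3)/Q(3)) = 0.0099·log₂(0.0099/0.1754) = -0.04106
  P(4)·log₂(P(4)/Q(4)) = 0.0098·log₂(0.0098/0.0116) = -0.00238
  P(5)·log₂(P(5)/Q(5)) = 0.3286·log₂(0.3286/0.0946) = 0.59030

D_KL(P||Q) = -0.12288 + 0.04943 - 0.04106 - 0.00238 + 0.59030 = 0.47341 ≈ 0.4734 bits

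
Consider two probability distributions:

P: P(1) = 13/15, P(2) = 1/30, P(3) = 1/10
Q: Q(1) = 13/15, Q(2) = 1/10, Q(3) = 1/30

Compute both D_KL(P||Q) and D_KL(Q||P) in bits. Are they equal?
D_KL(P||Q) = 0.1057 bits, D_KL(Q||P) = 0.1057 bits. Yes, in this case they are equal (although KL divergence is not symmetric in general).

D_KL(P||Q) = Σ P(x) log₂(P(x)/Q(x))

Computing term by term:
  P(1)·log₂(P(1)/Q(1)) = (13/15)·log₂((13/15)/(13/15)) = 0.00000
  P(2)·log₂(P(2)/Q(2)) = (1/30)·log₂((1/30)/(1/10)) = -0.05283
  P(3)·log₂(P(3)/Q(3)) = (1/10)·log₂((1/10)/(1/30)) = 0.15850

D_KL(P||Q) = 0.00000 - 0.05283 + 0.15850 = 0.10567 ≈ 0.1057 bits

D_KL(Q||P) = Σ Q(x) log₂(Q(x)/P(x))

Computing term by term:
  Q(1)·log₂(Q(1)/P(1)) = (13/15)·log₂((13/15)/(13/15)) = 0.00000
  Q(2)·log₂(Q(2)/P(2)) = (1/10)·log₂((1/10)/(1/30)) = 0.15850
  Q(3)·log₂(Q(3)/P(3)) = (1/30)·log₂((1/30)/(1/10)) = -0.05283

D_KL(Q||P) = 0.00000 + 0.15850 - 0.05283 = 0.10567 ≈ 0.1057 bits

These ARE equal here. Q is P with outcomes relabeled (Q(2) = P(3), Q(3) = P(2)) by a relabeling that is its own inverse, so the two sums contain exactly the same terms in a different order. This is a special case — KL divergence is not symmetric in general: D_KL(P||Q) ≠ D_KL(Q||P) for most P, Q.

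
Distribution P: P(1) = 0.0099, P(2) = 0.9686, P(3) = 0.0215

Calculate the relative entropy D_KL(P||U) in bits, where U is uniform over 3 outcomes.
1.3554 bits

U(i) = 1/3 for all i

D_KL(P||U) = Σ P(x) log₂(P(x) / (1/3))
           = Σ P(x) log₂(P(x)) + log₂(3)
           = log₂(3) - H(P)

H(P) = -Σ P(x) log₂(P(x)):
  -P(1)·log₂(P(1)) = -(0.0099)·log₂(0.0099) = 0.06592
  -P(2)·log₂(P(2)) = -(0.9686)·log₂(0.9686) = 0.04458
  -P(3)·log₂(P(3)) = -(0.0215)·log₂(0.0215) = 0.11910
H(P) = 0.06592 + 0.04458 + 0.11910 = 0.22960 bits

log₂(3) = 1.58496 bits

D_KL(P||U) = 1.58496 - 0.22960 = 1.35536 ≈ 1.3554 bits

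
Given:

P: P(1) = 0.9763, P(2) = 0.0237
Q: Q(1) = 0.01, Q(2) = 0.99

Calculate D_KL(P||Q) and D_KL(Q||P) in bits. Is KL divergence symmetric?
D_KL(P||Q) = 6.3250 bits, D_KL(Q||P) = 5.2645 bits. No, KL divergence is not symmetric.

D_KL(P||Q) = Σ P(x) log₂(P(x)/Q(x))

Computing term by term:
  P(1)·log₂(P(1)/Q(1)) = 0.9763·log₂(0.9763/0.01) = 6.45261
  P(2)·log₂(P(2)/Q(2)) = 0.0237·log₂(0.0237/0.99) = -0.12761

D_KL(P||Q) = 6.45261 - 0.12761 = 6.32500 ≈ 6.3250 bits

D_KL(Q||P) = Σ Q(x) log₂(Q(x)/P(x))

Computing term by term:
  Q(1)·log₂(Q(1)/P(1)) = 0.01·log₂(0.01/0.9763) = -0.06609
  Q(2)·log₂(Q(2)/P(2)) = 0.99·log₂(0.99/0.0237) = 5.33062

D_KL(Q||P) = -0.06609 + 5.33062 = 5.26453 ≈ 5.2645 bits

These are NOT equal (difference: 1.0605 bits). KL divergence is asymmetric: D_KL(P||Q) ≠ D_KL(Q||P) in general.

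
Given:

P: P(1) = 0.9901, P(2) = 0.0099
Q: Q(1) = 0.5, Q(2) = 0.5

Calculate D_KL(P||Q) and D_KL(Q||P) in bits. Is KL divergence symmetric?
D_KL(P||Q) = 0.9199 bits, D_KL(Q||P) = 2.3364 bits. No, KL divergence is not symmetric.

D_KL(P||Q) = Σ P(x) log₂(P(x)/Q(x))

Computing term by term:
  P(1)·log₂(P(1)/Q(1)) = 0.9901·log₂(0.9901/0.5) = 0.97589
  P(2)·log₂(P(2)/Q(2)) = 0.0099·log₂(0.0099/0.5) = -0.05602

D_KL(P||Q) = 0.97589 - 0.05602 = 0.91987 ≈ 0.9199 bits

D_KL(Q||P) = Σ Q(x) log₂(Q(x)/P(x))

Computing term by term:
  Q(1)·log₂(Q(1)/P(1)) = 0.5·log₂(0.5/0.9901) = -0.49282
  Q(2)·log₂(Q(2)/P(2)) = 0.5·log₂(0.5/0.0099) = 2.82918

D_KL(Q||P) = -0.49282 + 2.82918 = 2.33636 ≈ 2.3364 bits

These are NOT equal (difference: 1.4165 bits). KL divergence is asymmetric: D_KL(P||Q) ≠ D_KL(Q||P) in general.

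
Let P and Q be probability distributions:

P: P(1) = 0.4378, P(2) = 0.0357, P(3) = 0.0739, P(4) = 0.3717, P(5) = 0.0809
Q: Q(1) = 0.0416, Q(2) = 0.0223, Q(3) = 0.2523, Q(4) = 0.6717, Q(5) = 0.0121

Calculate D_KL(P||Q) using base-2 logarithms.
1.2844 bits

D_KL(P||Q) = Σ P(x) log₂(P(x)/Q(x))

Computing term by term:
  P(1)·log₂(P(1)/Q(1)) = 0.4378·log₂(0.4378/0.0416) = 1.48660
  P(2)·log₂(P(2)/Q(2)) = 0.0357·log₂(0.0357/0.0223) = 0.02424
  P(3)·log₂(P(3)/Q(3)) = 0.0739·log₂(0.0739/0.2523) = -0.13091
  P(4)·log₂(P(4)/Q(4)) = 0.3717·log₂(0.3717/0.6717) = -0.31731
  P(5)·log₂(P(5)/Q(5)) = 0.0809·log₂(0.0809/0.0121) = 0.22176

D_KL(P||Q) = 1.48660 + 0.02424 - 0.13091 - 0.31731 + 0.22176 = 1.28438 ≈ 1.2844 bits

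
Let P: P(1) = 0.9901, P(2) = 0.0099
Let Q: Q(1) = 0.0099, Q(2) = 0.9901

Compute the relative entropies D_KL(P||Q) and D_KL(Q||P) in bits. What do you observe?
D_KL(P||Q) = 6.5125 bits, D_KL(Q||P) = 6.5125 bits. The two directions give the same value here, because Q is a self-inverse relabeling of P; in general KL divergence is asymmetric.

D_KL(P||Q) = Σ P(x) log₂(P(x)/Q(x))

Computing term by term:
  P(1)·log₂(P(1)/Q(1)) = 0.9901·log₂(0.9901/0.0099) = 6.57823
  P(2)·log₂(P(2)/Q(2)) = 0.0099·log₂(0.0099/0.9901) = -0.06578

D_KL(P||Q) = 6.57823 - 0.06578 = 6.51245 ≈ 6.5125 bits

D_KL(Q||P) = Σ Q(x) log₂(Q(x)/P(x))

Computing term by term:
  Q(1)·log₂(Q(1)/P(1)) = 0.0099·log₂(0.0099/0.9901) = -0.06578
  Q(2)·log₂(Q(2)/P(2)) = 0.9901·log₂(0.9901/0.0099) = 6.57823

D_KL(Q||P) = -0.06578 + 6.57823 = 6.51245 ≈ 6.5125 bits

These ARE equal here. Q is P with outcomes relabeled (Q(1) = P(2), Q(2) = P(1)) by a relabeling that is its own inverse, so the two sums contain exactly the same terms in a different order. This is a special case — KL divergence is not symmetric in general: D_KL(P||Q) ≠ D_KL(Q||P) for most P, Q.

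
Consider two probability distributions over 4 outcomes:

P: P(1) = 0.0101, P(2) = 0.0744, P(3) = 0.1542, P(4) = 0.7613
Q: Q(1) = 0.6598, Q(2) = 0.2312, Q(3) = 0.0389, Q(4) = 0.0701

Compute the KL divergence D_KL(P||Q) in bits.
2.7434 bits

D_KL(P||Q) = Σ P(x) log₂(P(x)/Q(x))

Computing term by term:
  P(1)·log₂(P(1)/Q(1)) = 0.0101·log₂(0.0101/0.6598) = -0.06090
  P(2)·log₂(P(2)/Q(2)) = 0.0744·log₂(0.0744/0.2312) = -0.12170
  P(3)·log₂(P(3)/Q(3)) = 0.1542·log₂(0.1542/0.0389) = 0.30639
  P(4)·log₂(P(4)/Q(4)) = 0.7613·log₂(0.7613/0.0701) = 2.61962

D_KL(P||Q) = -0.06090 - 0.12170 + 0.30639 + 2.61962 = 2.74341 ≈ 2.7434 bits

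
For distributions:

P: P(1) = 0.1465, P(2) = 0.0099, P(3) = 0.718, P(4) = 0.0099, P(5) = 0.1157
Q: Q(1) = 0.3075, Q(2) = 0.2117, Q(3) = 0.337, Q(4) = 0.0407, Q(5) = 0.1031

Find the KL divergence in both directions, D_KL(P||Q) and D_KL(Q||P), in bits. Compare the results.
D_KL(P||Q) = 0.5821 bits, D_KL(Q||P) = 0.9624 bits. D_KL(Q||P) is larger than D_KL(P||Q) by 0.3803 bits; the two directions differ.

D_KL(P||Q) = Σ P(x) log₂(P(x)/Q(x))

Computing term by term:
  P(1)·log₂(P(1)/Q(1)) = 0.1465·log₂(0.1465/0.3075) = -0.15671
  P(2)·log₂(P(2)/Q(2)) = 0.0099·log₂(0.0099/0.2117) = -0.04374
  P(3)·log₂(P(3)/Q(3)) = 0.718·log₂(0.718/0.337) = 0.78351
  P(4)·log₂(P(4)/Q(4)) = 0.0099·log₂(0.0099/0.0407) = -0.02019
  P(5)·log₂(P(5)/Q(5)) = 0.1157·log₂(0.1157/0.1031) = 0.01925

D_KL(P||Q) = -0.15671 - 0.04374 + 0.78351 - 0.02019 + 0.01925 = 0.58212 ≈ 0.5821 bits

D_KL(Q||P) = Σ Q(x) log₂(Q(x)/P(x))

Computing term by term:
  Q(1)·log₂(Q(1)/P(1)) = 0.3075·log₂(0.3075/0.1465) = 0.32893
  Q(2)·log₂(Q(2)/P(2)) = 0.2117·log₂(0.2117/0.0099) = 0.93539
  Q(3)·log₂(Q(3)/P(3)) = 0.337·log₂(0.337/0.718) = -0.36775
  Q(4)·log₂(Q(4)/P(4)) = 0.0407·log₂(0.0407/0.0099) = 0.08301
  Q(5)·log₂(Q(5)/P(5)) = 0.1031·log₂(0.1031/0.1157) = -0.01715

D_KL(Q||P) = 0.32893 + 0.93539 - 0.36775 + 0.08301 - 0.01715 = 0.96243 ≈ 0.9624 bits

These are NOT equal (difference: 0.3803 bits). KL divergence is asymmetric: D_KL(P||Q) ≠ D_KL(Q||P) in general.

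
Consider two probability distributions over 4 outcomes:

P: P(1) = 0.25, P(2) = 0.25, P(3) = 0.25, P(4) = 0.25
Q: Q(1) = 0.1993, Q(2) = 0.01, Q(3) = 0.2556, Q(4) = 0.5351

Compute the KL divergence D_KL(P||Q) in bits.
0.9603 bits

D_KL(P||Q) = Σ P(x) log₂(P(x)/Q(x))

Computing term by term:
  P(1)·log₂(P(1)/Q(1)) = 0.25·log₂(0.25/0.1993) = 0.08175
  P(2)·log₂(P(2)/Q(2)) = 0.25·log₂(0.25/0.01) = 1.16096
  P(3)·log₂(P(3)/Q(3)) = 0.25·log₂(0.25/0.2556) = -0.00799
  P(4)·log₂(P(4)/Q(4)) = 0.25·log₂(0.25/0.5351) = -0.27447

D_KL(P||Q) = 0.08175 + 1.16096 - 0.00799 - 0.27447 = 0.96025 ≈ 0.9603 bits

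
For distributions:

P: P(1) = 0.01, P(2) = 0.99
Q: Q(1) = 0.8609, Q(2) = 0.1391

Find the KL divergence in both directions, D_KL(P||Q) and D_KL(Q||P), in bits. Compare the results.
D_KL(P||Q) = 2.7387 bits, D_KL(Q||P) = 5.1398 bits. D_KL(Q||P) is larger than D_KL(P||Q) by 2.4011 bits; the two directions differ.

D_KL(P||Q) = Σ P(x) log₂(P(x)/Q(x))

Computing term by term:
  P(1)·log₂(P(1)/Q(1)) = 0.01·log₂(0.01/0.8609) = -0.06428
  P(2)·log₂(P(2)/Q(2)) = 0.99·log₂(0.99/0.1391) = 2.80299

D_KL(P||Q) = -0.06428 + 2.80299 = 2.73871 ≈ 2.7387 bits

D_KL(Q||P) = Σ Q(x) log₂(Q(x)/P(x))

Computing term by term:
  Q(1)·log₂(Q(1)/P(1)) = 0.8609·log₂(0.8609/0.01) = 5.53367
  Q(2)·log₂(Q(2)/P(2)) = 0.1391·log₂(0.1391/0.99) = -0.39383

D_KL(Q||P) = 5.53367 - 0.39383 = 5.13984 ≈ 5.1398 bits

These are NOT equal (difference: 2.4011 bits). KL divergence is asymmetric: D_KL(P||Q) ≠ D_KL(Q||P) in general.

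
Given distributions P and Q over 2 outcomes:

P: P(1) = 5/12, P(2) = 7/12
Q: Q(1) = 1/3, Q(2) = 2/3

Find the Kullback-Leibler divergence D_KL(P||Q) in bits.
0.0218 bits

D_KL(P||Q) = Σ P(x) log₂(P(x)/Q(x))

Computing term by term:
  P(1)·log₂(P(1)/Q(1)) = (5/12)·log₂((5/12)/(1/3)) = 0.13414
  P(2)·log₂(P(2)/Q(2)) = (7/12)·log₂((7/12)/(2/3)) = -0.11238

D_KL(P||Q) = 0.13414 - 0.11238 = 0.02176 ≈ 0.0218 bits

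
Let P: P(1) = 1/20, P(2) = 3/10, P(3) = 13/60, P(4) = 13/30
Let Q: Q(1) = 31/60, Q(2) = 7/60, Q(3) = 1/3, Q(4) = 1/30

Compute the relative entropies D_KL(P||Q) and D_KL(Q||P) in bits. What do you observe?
D_KL(P||Q) = 1.7092 bits, D_KL(Q||P) = 1.6656 bits. The two directions give different values (D_KL(P||Q) exceeds D_KL(Q||P) by 0.0436 bits): KL divergence is asymmetric.

D_KL(P||Q) = Σ P(x) log₂(P(x)/Q(x))

Computing term by term:
  P(1)·log₂(P(1)/Q(1)) = (1/20)·log₂((1/20)/(31/60)) = -0.16846
  P(2)·log₂(P(2)/Q(2)) = (3/10)·log₂((3/10)/(7/60)) = 0.40877
  P(3)·log₂(P(3)/Q(3)) = (13/60)·log₂((13/60)/(1/3)) = -0.13466
  P(4)·log₂(P(4)/Q(4)) = (13/30)·log₂((13/30)/(1/30)) = 1.60352

D_KL(P||Q) = -0.16846 + 0.40877 - 0.13466 + 1.60352 = 1.70917 ≈ 1.7092 bits

D_KL(Q||P) = Σ Q(x) log₂(Q(x)/P(x))

Computing term by term:
  Q(1)·log₂(Q(1)/P(1)) = (31/60)·log₂((31/60)/(1/20)) = 1.74077
  Q(2)·log₂(Q(2)/P(2)) = (7/60)·log₂((7/60)/(3/10)) = -0.15897
  Q(3)·log₂(Q(3)/P(3)) = (1/3)·log₂((1/3)/(13/60)) = 0.20716
  Q(4)·log₂(Q(4)/P(4)) = (1/30)·log₂((1/30)/(13/30)) = -0.12335

D_KL(Q||P) = 1.74077 - 0.15897 + 0.20716 - 0.12335 = 1.66561 ≈ 1.6656 bits

These are NOT equal (difference: 0.0436 bits). KL divergence is asymmetric: D_KL(P||Q) ≠ D_KL(Q||P) in general.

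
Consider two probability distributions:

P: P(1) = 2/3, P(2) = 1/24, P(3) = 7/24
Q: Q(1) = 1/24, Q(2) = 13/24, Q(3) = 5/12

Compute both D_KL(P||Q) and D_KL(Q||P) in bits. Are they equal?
D_KL(P||Q) = 2.3624 bits, D_KL(Q||P) = 2.0521 bits. No, they are not equal.

D_KL(P||Q) = Σ P(x) log₂(P(x)/Q(x))

Computing term by term:
  P(1)·log₂(P(1)/Q(1)) = (2/3)·log₂((2/3)/(1/24)) = 2.66667
  P(2)·log₂(P(2)/Q(2)) = (1/24)·log₂((1/24)/(13/24)) = -0.15418
  P(3)·log₂(P(3)/Q(3)) = (7/24)·log₂((7/24)/(5/12)) = -0.15008

D_KL(P||Q) = 2.66667 - 0.15418 - 0.15008 = 2.36241 ≈ 2.3624 bits

D_KL(Q||P) = Σ Q(x) log₂(Q(x)/P(x))

Computing term by term:
  Q(1)·log₂(Q(1)/P(1)) = (1/24)·log₂((1/24)/(2/3)) = -0.16667
  Q(2)·log₂(Q(2)/P(2)) = (13/24)·log₂((13/24)/(1/24)) = 2.00440
  Q(3)·log₂(Q(3)/P(3)) = (5/12)·log₂((5/12)/(7/24)) = 0.21441

D_KL(Q||P) = -0.16667 + 2.00440 + 0.21441 = 2.05214 ≈ 2.0521 bits

These are NOT equal (difference: 0.3103 bits). KL divergence is asymmetric: D_KL(P||Q) ≠ D_KL(Q||P) in general.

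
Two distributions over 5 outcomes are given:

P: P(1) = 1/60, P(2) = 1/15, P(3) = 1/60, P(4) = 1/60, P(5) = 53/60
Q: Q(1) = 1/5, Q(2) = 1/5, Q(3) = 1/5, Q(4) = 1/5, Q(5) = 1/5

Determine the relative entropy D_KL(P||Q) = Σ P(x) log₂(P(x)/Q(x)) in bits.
1.6080 bits

D_KL(P||Q) = Σ P(x) log₂(P(x)/Q(x))

Computing term by term:
  P(1)·log₂(P(1)/Q(1)) = (1/60)·log₂((1/60)/(1/5)) = -0.05975
  P(2)·log₂(P(2)/Q(2)) = (1/15)·log₂((1/15)/(1/5)) = -0.10566
  P(3)·log₂(P(3)/Q(3)) = (1/60)·log₂((1/60)/(1/5)) = -0.05975
  P(4)·log₂(P(4)/Q(4)) = (1/60)·log₂((1/60)/(1/5)) = -0.05975
  P(5)·log₂(P(5)/Q(5)) = (53/60)·log₂((53/60)/(1/5)) = 1.89295

D_KL(P||Q) = -0.05975 - 0.10566 - 0.05975 - 0.05975 + 1.89295 = 1.60804 ≈ 1.6080 bits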